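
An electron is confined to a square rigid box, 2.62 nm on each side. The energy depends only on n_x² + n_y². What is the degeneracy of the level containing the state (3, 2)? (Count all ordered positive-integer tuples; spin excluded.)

The level has n_x² + n_y² = 13. The ordered positive-integer solutions are (2, 3), (3, 2).
That gives 2 states.

degeneracy = 2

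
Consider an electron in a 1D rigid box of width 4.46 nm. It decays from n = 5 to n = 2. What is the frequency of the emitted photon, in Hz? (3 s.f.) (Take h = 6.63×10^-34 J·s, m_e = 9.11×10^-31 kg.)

f = 9.60×10^13 Hz

E_1 = h²/(8m_eL²) = 3.032×10^-21 J and ΔE = (5² − 2²)E_1 = 6.367×10^-20 J.
f = ΔE/h = 6.367×10^-20/6.63×10^-34 = 9.60×10^13 Hz.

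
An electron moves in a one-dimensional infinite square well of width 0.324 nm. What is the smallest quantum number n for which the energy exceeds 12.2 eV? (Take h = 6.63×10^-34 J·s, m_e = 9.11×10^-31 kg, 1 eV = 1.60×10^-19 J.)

n = 2

E_1 = h²/(8m_eL²) = 5.746×10^-19 J = 3.591 eV.
Need n² > 12.2/3.591 = 3.397, i.e. n > 1.843.
The smallest integer satisfying this is n = 2.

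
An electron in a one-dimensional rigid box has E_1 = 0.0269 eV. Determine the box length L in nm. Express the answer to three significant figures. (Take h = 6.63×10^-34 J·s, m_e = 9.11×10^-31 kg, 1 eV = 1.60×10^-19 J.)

L = 3.74 nm

From E_n = n²h²/(8m_eL²), L = n·h/√(8m_eE_n).
E_1 = 0.0269 eV = 4.304×10^-21 J, so L = 1·6.63×10^-34/√(8·9.11×10^-31·4.304×10^-21) = 3.74×10^-9 m = 3.74 nm.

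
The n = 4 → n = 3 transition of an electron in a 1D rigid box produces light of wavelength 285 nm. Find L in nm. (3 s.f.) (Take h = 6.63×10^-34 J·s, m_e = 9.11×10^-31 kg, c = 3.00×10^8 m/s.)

The photon carries ΔE = hc/λ = 6.63×10^-34·3.00×10^8/2.85×10^-7 m = 6.979×10^-19 J.
Since ΔE = (4² − 3²)E_1, E_1 = 9.970×10^-20 J, and L = h/√(8m_eE_1) = 7.78×10^-10 m = 0.778 nm.

L = 0.778 nm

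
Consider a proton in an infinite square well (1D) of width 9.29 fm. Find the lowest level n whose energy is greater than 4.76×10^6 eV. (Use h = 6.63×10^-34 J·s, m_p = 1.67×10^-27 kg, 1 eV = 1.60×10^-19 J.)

n = 2

E_1 = h²/(8m_pL²) = 3.812×10^-13 J = 2.382×10^6 eV.
Need n² > 4.76×10^6/2.382×10^6 = 1.998, i.e. n > 1.414.
The smallest integer satisfying this is n = 2.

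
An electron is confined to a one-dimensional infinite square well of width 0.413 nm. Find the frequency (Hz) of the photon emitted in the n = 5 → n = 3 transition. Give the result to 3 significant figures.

E_1 = h²/(8m_eL²) = 3.532×10^-19 J and ΔE = (5² − 3²)E_1 = 5.651×10^-18 J.
f = ΔE/h = 5.651×10^-18/6.626×10^-34 = 8.53×10^15 Hz.

f = 8.53×10^15 Hz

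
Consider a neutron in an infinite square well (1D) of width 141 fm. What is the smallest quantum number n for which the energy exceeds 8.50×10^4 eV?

E_1 = h²/(8m_nL²) = 1.648×10^-15 J = 1.029×10^4 eV.
Need n² > 8.50×10^4/1.029×10^4 = 8.260, i.e. n > 2.874.
The smallest integer satisfying this is n = 3.

n = 3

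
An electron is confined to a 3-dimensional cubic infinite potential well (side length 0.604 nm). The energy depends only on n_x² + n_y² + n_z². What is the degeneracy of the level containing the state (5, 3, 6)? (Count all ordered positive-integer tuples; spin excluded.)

degeneracy = 6

The level has n_x² + n_y² + n_z² = 70. The ordered positive-integer solutions are (3, 5, 6), (3, 6, 5), (5, 3, 6), (5, 6, 3), (6, 3, 5), (6, 5, 3).
That gives 6 states.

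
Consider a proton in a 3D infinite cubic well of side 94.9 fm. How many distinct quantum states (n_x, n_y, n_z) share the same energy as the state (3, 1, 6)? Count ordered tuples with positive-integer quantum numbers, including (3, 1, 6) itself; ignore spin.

degeneracy = 6

The level has n_x² + n_y² + n_z² = 46. The ordered positive-integer solutions are (1, 3, 6), (1, 6, 3), (3, 1, 6), (3, 6, 1), (6, 1, 3), (6, 3, 1).
That gives 6 states.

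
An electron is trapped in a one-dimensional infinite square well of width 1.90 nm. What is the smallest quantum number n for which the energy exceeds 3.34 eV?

E_1 = h²/(8m_eL²) = 1.669×10^-20 J = 0.1042 eV.
Need n² > 3.34/0.1042 = 32.05, i.e. n > 5.661.
The smallest integer satisfying this is n = 6.

n = 6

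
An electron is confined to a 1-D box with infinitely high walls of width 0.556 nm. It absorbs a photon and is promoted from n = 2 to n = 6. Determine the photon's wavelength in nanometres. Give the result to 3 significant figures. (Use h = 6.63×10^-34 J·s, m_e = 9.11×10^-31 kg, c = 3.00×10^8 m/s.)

E_1 = h²/(8m_eL²) = 1.951×10^-19 J, so ΔE = (6² − 2²)E_1 = 6.243×10^-18 J.
λ = hc/ΔE = (6.63×10^-34·3.00×10^8)/6.243×10^-18 = 3.19×10^-8 m = 31.9 nm.

λ = 31.9 nm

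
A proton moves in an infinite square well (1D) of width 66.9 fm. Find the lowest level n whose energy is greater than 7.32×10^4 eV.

E_1 = h²/(8m_pL²) = 7.329×10^-15 J = 4.575×10^4 eV.
Need n² > 7.32×10^4/4.575×10^4 = 1.600, i.e. n > 1.265.
The smallest integer satisfying this is n = 2.

n = 2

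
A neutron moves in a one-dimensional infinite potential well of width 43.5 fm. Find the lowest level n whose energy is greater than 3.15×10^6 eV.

n = 6

E_1 = h²/(8m_nL²) = 1.731×10^-14 J = 1.081×10^5 eV.
Need n² > 3.15×10^6/1.081×10^5 = 29.14, i.e. n > 5.398.
The smallest integer satisfying this is n = 6.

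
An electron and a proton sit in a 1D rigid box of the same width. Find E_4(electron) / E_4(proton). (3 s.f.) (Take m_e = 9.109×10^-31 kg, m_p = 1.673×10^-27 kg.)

1.84×10^3

E_n ∝ 1/m at fixed n and L, so the ratio is m_p/m_e = 1.673×10^-27/9.109×10^-31 = 1.84×10^3.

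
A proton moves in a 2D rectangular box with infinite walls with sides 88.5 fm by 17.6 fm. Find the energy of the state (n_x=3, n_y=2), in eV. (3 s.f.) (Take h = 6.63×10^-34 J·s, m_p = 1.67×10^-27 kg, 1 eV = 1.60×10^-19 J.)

E = 2.89×10^6 eV

For a 2D rectangular well E = (h²/8m_p)·Σ n_i²/L_i² = (6.63×10^-34)²/(8·1.67×10^-27) · [3²/(88.5 fm)² + 2²/(17.6 fm)²].
Evaluating gives E = 4.627×10^-13 J = 2.89×10^6 eV.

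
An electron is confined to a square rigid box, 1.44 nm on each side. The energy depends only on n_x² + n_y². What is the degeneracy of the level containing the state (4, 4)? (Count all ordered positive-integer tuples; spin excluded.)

degeneracy = 1

The level has n_x² + n_y² = 32. The ordered positive-integer solutions are (4, 4).
That gives 1 state.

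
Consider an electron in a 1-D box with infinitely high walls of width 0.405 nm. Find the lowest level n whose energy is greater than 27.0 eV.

n = 4

E_1 = h²/(8m_eL²) = 3.673×10^-19 J = 2.293 eV.
Need n² > 27.0/2.293 = 11.77, i.e. n > 3.431.
The smallest integer satisfying this is n = 4.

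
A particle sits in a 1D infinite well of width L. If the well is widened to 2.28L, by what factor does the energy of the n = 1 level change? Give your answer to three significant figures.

E_n ∝ 1/L², so the energy scales by 1/2.28² = 0.192.

0.192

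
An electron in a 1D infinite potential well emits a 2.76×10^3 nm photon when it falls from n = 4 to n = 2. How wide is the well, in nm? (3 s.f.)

The photon carries ΔE = hc/λ = 6.626×10^-34·2.998×10^8/2.76×10^-6 m = 7.197×10^-20 J.
Since ΔE = (4² − 2²)E_1, E_1 = 5.998×10^-21 J, and L = h/√(8m_eE_1) = 3.17×10^-9 m = 3.17 nm.

L = 3.17 nm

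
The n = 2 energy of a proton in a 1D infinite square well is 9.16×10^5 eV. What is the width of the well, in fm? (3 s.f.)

From E_n = n²h²/(8m_pL²), L = n·h/√(8m_pE_n).
E_2 = 9.16×10^5 eV = 1.467×10^-13 J, so L = 2·6.626×10^-34/√(8·1.673×10^-27·1.467×10^-13) = 2.99×10^-14 m = 29.9 fm.

L = 29.9 fm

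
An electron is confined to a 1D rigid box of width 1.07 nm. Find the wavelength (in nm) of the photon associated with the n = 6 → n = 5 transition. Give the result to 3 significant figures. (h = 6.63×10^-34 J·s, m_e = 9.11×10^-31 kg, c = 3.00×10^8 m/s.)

E_1 = h²/(8m_eL²) = 5.268×10^-20 J, so ΔE = (6² − 5²)E_1 = 5.795×10^-19 J.
λ = hc/ΔE = (6.63×10^-34·3.00×10^8)/5.795×10^-19 = 3.43×10^-7 m = 343 nm.

λ = 343 nm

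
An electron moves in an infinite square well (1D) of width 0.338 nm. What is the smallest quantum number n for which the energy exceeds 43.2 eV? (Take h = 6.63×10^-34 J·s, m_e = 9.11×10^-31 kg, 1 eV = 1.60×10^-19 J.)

E_1 = h²/(8m_eL²) = 5.279×10^-19 J = 3.299 eV.
Need n² > 43.2/3.299 = 13.09, i.e. n > 3.618.
The smallest integer satisfying this is n = 4.

n = 4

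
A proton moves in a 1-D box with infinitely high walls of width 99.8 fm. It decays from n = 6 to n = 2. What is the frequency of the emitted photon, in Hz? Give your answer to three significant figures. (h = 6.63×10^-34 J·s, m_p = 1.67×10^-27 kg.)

f = 1.59×10^20 Hz

E_1 = h²/(8m_pL²) = 3.303×10^-15 J and ΔE = (6² − 2²)E_1 = 1.057×10^-13 J.
f = ΔE/h = 1.057×10^-13/6.63×10^-34 = 1.59×10^20 Hz.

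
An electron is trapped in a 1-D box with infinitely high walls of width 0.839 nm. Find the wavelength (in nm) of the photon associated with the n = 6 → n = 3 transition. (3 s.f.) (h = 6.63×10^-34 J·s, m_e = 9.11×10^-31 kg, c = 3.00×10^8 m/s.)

λ = 86.0 nm

E_1 = h²/(8m_eL²) = 8.568×10^-20 J, so ΔE = (6² − 3²)E_1 = 2.313×10^-18 J.
λ = hc/ΔE = (6.63×10^-34·3.00×10^8)/2.313×10^-18 = 8.60×10^-8 m = 86.0 nm.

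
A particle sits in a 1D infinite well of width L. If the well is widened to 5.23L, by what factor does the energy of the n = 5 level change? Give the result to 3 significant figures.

0.0366

E_n ∝ 1/L², so the energy scales by 1/5.23² = 0.0366.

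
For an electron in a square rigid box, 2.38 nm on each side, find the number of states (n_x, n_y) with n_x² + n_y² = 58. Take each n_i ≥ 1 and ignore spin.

The level has n_x² + n_y² = 58. The ordered positive-integer solutions are (3, 7), (7, 3).
That gives 2 states.

degeneracy = 2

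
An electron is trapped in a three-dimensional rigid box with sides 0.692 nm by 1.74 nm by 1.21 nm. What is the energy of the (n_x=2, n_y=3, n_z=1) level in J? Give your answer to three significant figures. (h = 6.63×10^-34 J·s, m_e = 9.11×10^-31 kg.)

For a 3D rectangular well E = (h²/8m_e)·Σ n_i²/L_i² = (6.63×10^-34)²/(8·9.11×10^-31) · [2²/(0.692 nm)² + 3²/(1.74 nm)² + 1²/(1.21 nm)²].
Evaluating gives E = 7.24×10^-19 J.

E = 7.24×10^-19 J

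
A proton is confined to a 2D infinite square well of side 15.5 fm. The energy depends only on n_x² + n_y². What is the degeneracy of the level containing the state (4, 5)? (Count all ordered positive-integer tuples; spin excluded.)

The level has n_x² + n_y² = 41. The ordered positive-integer solutions are (4, 5), (5, 4).
That gives 2 states.

degeneracy = 2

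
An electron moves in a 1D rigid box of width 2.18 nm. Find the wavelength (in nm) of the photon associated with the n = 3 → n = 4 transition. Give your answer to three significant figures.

λ = 2.24×10^3 nm

E_1 = h²/(8m_eL²) = 1.268×10^-20 J, so ΔE = (4² − 3²)E_1 = 8.876×10^-20 J.
λ = hc/ΔE = (6.626×10^-34·2.998×10^8)/8.876×10^-20 = 2.24×10^-6 m = 2.24×10^3 nm.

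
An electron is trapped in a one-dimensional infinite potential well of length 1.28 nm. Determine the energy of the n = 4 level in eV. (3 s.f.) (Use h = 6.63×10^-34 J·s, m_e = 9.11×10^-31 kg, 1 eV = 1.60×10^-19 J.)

E_4 = 3.68 eV

For an infinite well E_n = n²h²/(8m_eL²), so E_1 = h²/(8m_eL²) = (6.63×10^-34)²/(8·9.11×10^-31·(1.28×10^-9 m)²) = 3.681×10^-20 J.
Then E_4 = 4²·E_1 = 16·3.681×10^-20 J = 5.890×10^-19 J.
Converting, E_4 = 5.890×10^-19 J / (1.60×10^-19 J/eV) = 3.68 eV.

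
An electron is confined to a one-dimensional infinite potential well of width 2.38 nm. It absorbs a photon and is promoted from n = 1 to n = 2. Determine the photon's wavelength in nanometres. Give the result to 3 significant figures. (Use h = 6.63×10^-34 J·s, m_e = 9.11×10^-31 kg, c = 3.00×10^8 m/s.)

λ = 6.23×10^3 nm

E_1 = h²/(8m_eL²) = 1.065×10^-20 J, so ΔE = (2² − 1²)E_1 = 3.195×10^-20 J.
λ = hc/ΔE = (6.63×10^-34·3.00×10^8)/3.195×10^-20 = 6.23×10^-6 m = 6.23×10^3 nm.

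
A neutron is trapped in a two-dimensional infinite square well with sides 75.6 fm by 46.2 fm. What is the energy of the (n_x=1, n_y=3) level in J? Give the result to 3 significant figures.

For a 2D rectangular well E = (h²/8m_n)·Σ n_i²/L_i² = (6.626×10^-34)²/(8·1.675×10^-27) · [1²/(75.6 fm)² + 3²/(46.2 fm)²].
Evaluating gives E = 1.44×10^-13 J.

E = 1.44×10^-13 J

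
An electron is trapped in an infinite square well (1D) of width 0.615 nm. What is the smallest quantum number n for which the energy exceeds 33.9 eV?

n = 6

E_1 = h²/(8m_eL²) = 1.593×10^-19 J = 0.9944 eV.
Need n² > 33.9/0.9944 = 34.09, i.e. n > 5.839.
The smallest integer satisfying this is n = 6.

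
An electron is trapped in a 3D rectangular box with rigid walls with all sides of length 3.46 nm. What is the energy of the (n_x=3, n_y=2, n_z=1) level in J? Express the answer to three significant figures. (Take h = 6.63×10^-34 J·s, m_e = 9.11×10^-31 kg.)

For a 3D rectangular well E = (h²/8m_e)·Σ n_i²/L_i² = (6.63×10^-34)²/(8·9.11×10^-31) · [3²/(3.46 nm)² + 2²/(3.46 nm)² + 1²/(3.46 nm)²].
Evaluating gives E = 7.05×10^-20 J.

E = 7.05×10^-20 J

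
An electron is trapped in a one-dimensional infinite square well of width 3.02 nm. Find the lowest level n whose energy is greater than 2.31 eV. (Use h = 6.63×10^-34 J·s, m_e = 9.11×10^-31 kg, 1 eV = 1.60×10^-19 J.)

n = 8

E_1 = h²/(8m_eL²) = 6.613×10^-21 J = 0.04133 eV.
Need n² > 2.31/0.04133 = 55.89, i.e. n > 7.476.
The smallest integer satisfying this is n = 8.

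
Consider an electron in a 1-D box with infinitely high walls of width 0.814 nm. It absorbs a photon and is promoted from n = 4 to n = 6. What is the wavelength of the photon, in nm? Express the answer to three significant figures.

λ = 109 nm

E_1 = h²/(8m_eL²) = 9.093×10^-20 J, so ΔE = (6² − 4²)E_1 = 1.819×10^-18 J.
λ = hc/ΔE = (6.626×10^-34·2.998×10^8)/1.819×10^-18 = 1.09×10^-7 m = 109 nm.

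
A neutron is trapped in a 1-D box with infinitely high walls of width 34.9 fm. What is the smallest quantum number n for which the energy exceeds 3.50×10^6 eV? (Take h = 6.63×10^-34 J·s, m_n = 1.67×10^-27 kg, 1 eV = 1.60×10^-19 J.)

E_1 = h²/(8m_nL²) = 2.701×10^-14 J = 1.688×10^5 eV.
Need n² > 3.50×10^6/1.688×10^5 = 20.73, i.e. n > 4.553.
The smallest integer satisfying this is n = 5.

n = 5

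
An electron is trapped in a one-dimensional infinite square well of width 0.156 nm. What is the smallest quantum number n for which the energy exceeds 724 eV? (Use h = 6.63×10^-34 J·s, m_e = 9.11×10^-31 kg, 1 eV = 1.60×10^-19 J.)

n = 7

E_1 = h²/(8m_eL²) = 2.478×10^-18 J = 15.49 eV.
Need n² > 724/15.49 = 46.74, i.e. n > 6.837.
The smallest integer satisfying this is n = 7.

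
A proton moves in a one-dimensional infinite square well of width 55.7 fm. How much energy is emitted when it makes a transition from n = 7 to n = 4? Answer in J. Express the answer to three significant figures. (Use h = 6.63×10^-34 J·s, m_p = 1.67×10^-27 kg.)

|ΔE| = 3.50×10^-13 J

E_1 = h²/(8m_pL²) = 1.060×10^-14 J.
|ΔE| = |7² − 4²|·E_1 = 33·1.060×10^-14 J = 3.50×10^-13 J.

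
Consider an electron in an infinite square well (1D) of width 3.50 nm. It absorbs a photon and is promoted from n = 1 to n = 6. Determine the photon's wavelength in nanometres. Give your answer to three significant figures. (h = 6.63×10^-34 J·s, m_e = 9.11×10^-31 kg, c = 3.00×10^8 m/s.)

E_1 = h²/(8m_eL²) = 4.924×10^-21 J, so ΔE = (6² − 1²)E_1 = 1.723×10^-19 J.
λ = hc/ΔE = (6.63×10^-34·3.00×10^8)/1.723×10^-19 = 1.15×10^-6 m = 1.15×10^3 nm.

λ = 1.15×10^3 nm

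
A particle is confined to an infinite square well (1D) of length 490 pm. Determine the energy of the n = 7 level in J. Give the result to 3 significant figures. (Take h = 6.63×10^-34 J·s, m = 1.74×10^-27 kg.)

E_7 = 6.44×10^-21 J

For an infinite well E_n = n²h²/(8mL²), so E_1 = h²/(8mL²) = (6.63×10^-34)²/(8·1.74×10^-27·(4.90×10^-10 m)²) = 1.315×10^-22 J.
Then E_7 = 7²·E_1 = 49·1.315×10^-22 J = 6.44×10^-21 J.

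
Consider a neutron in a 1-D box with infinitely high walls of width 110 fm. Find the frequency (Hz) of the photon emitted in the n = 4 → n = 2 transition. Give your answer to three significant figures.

E_1 = h²/(8m_nL²) = 2.708×10^-15 J and ΔE = (4² − 2²)E_1 = 3.250×10^-14 J.
f = ΔE/h = 3.250×10^-14/6.626×10^-34 = 4.90×10^19 Hz.

f = 4.90×10^19 Hz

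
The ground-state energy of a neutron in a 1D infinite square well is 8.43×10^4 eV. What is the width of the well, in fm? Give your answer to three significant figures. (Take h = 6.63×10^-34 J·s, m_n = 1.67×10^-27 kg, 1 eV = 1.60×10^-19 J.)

L = 49.4 fm

From E_n = n²h²/(8m_nL²), L = n·h/√(8m_nE_n).
E_1 = 8.43×10^4 eV = 1.349×10^-14 J, so L = 1·6.63×10^-34/√(8·1.67×10^-27·1.349×10^-14) = 4.94×10^-14 m = 49.4 fm.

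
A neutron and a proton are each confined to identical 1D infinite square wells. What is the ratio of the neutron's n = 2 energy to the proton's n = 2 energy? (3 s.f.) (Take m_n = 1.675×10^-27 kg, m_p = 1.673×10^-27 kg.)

E_n ∝ 1/m at fixed n and L, so the ratio is m_p/m_n = 1.673×10^-27/1.675×10^-27 = 0.999.

0.999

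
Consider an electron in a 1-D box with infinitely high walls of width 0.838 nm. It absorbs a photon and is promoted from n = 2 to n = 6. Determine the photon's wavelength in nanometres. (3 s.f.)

E_1 = h²/(8m_eL²) = 8.579×10^-20 J, so ΔE = (6² − 2²)E_1 = 2.745×10^-18 J.
λ = hc/ΔE = (6.626×10^-34·2.998×10^8)/2.745×10^-18 = 7.24×10^-8 m = 72.4 nm.

λ = 72.4 nm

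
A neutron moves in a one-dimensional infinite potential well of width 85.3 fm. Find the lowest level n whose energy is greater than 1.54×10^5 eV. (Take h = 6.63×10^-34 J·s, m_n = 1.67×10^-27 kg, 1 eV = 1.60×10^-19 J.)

n = 3

E_1 = h²/(8m_nL²) = 4.522×10^-15 J = 2.826×10^4 eV.
Need n² > 1.54×10^5/2.826×10^4 = 5.449, i.e. n > 2.334.
The smallest integer satisfying this is n = 3.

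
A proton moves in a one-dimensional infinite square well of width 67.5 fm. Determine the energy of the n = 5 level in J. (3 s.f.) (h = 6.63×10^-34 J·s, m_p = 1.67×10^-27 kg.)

E_5 = 1.81×10^-13 J

For an infinite well E_n = n²h²/(8m_pL²), so E_1 = h²/(8m_pL²) = (6.63×10^-34)²/(8·1.67×10^-27·(6.75×10^-14 m)²) = 7.221×10^-15 J.
Then E_5 = 5²·E_1 = 25·7.221×10^-15 J = 1.81×10^-13 J.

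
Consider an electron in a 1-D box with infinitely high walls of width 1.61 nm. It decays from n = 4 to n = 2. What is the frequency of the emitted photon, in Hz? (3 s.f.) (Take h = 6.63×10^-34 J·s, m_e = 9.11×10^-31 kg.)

E_1 = h²/(8m_eL²) = 2.327×10^-20 J and ΔE = (4² − 2²)E_1 = 2.792×10^-19 J.
f = ΔE/h = 2.792×10^-19/6.63×10^-34 = 4.21×10^14 Hz.

f = 4.21×10^14 Hz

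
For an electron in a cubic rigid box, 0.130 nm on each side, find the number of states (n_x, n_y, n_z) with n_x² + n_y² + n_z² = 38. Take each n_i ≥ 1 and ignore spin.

degeneracy = 9

The level has n_x² + n_y² + n_z² = 38. The ordered positive-integer solutions are (1, 1, 6), (1, 6, 1), (2, 3, 5), (2, 5, 3), (3, 2, 5), (3, 5, 2), (5, 2, 3), (5, 3, 2), (6, 1, 1).
That gives 9 states.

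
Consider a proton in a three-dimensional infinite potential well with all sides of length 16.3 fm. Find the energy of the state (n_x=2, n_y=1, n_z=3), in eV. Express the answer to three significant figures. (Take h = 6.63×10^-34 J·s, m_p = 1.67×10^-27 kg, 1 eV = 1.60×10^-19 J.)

For a 3D rectangular well E = (h²/8m_p)·Σ n_i²/L_i² = (6.63×10^-34)²/(8·1.67×10^-27) · [2²/(16.3 fm)² + 1²/(16.3 fm)² + 3²/(16.3 fm)²].
Evaluating gives E = 1.734×10^-12 J = 1.08×10^7 eV.

E = 1.08×10^7 eV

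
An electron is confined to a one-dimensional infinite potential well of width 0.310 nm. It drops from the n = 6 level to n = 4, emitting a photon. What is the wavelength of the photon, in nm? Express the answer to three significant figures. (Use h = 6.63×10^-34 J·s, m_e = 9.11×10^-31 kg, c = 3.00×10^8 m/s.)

E_1 = h²/(8m_eL²) = 6.276×10^-19 J, so ΔE = (6² − 4²)E_1 = 1.255×10^-17 J.
λ = hc/ΔE = (6.63×10^-34·3.00×10^8)/1.255×10^-17 = 1.58×10^-8 m = 15.8 nm.

λ = 15.8 nm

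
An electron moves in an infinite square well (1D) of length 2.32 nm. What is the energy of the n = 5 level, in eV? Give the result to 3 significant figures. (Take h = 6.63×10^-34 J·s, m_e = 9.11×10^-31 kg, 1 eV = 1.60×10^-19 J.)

E_5 = 1.75 eV

For an infinite well E_n = n²h²/(8m_eL²), so E_1 = h²/(8m_eL²) = (6.63×10^-34)²/(8·9.11×10^-31·(2.32×10^-9 m)²) = 1.121×10^-20 J.
Then E_5 = 5²·E_1 = 25·1.121×10^-20 J = 2.802×10^-19 J.
Converting, E_5 = 2.802×10^-19 J / (1.60×10^-19 J/eV) = 1.75 eV.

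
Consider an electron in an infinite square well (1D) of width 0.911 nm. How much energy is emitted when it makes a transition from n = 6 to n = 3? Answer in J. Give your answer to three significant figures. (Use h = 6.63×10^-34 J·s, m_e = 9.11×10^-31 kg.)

|ΔE| = 1.96×10^-18 J

E_1 = h²/(8m_eL²) = 7.267×10^-20 J.
|ΔE| = |6² − 3²|·E_1 = 27·7.267×10^-20 J = 1.96×10^-18 J.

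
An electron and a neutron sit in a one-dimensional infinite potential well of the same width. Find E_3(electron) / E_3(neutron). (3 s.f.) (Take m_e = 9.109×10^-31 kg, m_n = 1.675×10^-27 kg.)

E_n ∝ 1/m at fixed n and L, so the ratio is m_n/m_e = 1.675×10^-27/9.109×10^-31 = 1.84×10^3.

1.84×10^3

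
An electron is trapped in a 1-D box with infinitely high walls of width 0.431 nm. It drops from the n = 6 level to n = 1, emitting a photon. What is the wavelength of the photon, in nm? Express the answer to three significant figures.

λ = 17.5 nm

E_1 = h²/(8m_eL²) = 3.243×10^-19 J, so ΔE = (6² − 1²)E_1 = 1.135×10^-17 J.
λ = hc/ΔE = (6.626×10^-34·2.998×10^8)/1.135×10^-17 = 1.75×10^-8 m = 17.5 nm.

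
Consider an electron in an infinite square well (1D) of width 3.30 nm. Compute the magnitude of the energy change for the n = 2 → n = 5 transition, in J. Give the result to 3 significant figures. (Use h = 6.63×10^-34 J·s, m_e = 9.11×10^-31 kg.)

E_1 = h²/(8m_eL²) = 5.538×10^-21 J.
|ΔE| = |2² − 5²|·E_1 = 21·5.538×10^-21 J = 1.16×10^-19 J.

|ΔE| = 1.16×10^-19 J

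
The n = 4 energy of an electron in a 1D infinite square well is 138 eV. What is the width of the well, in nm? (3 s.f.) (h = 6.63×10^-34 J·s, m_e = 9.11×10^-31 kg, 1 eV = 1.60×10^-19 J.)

L = 0.209 nm

From E_n = n²h²/(8m_eL²), L = n·h/√(8m_eE_n).
E_4 = 138 eV = 2.208×10^-17 J, so L = 4·6.63×10^-34/√(8·9.11×10^-31·2.208×10^-17) = 2.09×10^-10 m = 0.209 nm.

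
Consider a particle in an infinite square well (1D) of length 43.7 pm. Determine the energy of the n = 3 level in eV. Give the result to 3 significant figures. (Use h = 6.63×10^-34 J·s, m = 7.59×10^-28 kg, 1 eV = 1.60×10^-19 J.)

E_3 = 2.13 eV

For an infinite well E_n = n²h²/(8mL²), so E_1 = h²/(8mL²) = (6.63×10^-34)²/(8·7.59×10^-28·(4.37×10^-11 m)²) = 3.791×10^-20 J.
Then E_3 = 3²·E_1 = 9·3.791×10^-20 J = 3.412×10^-19 J.
Converting, E_3 = 3.412×10^-19 J / (1.60×10^-19 J/eV) = 2.13 eV.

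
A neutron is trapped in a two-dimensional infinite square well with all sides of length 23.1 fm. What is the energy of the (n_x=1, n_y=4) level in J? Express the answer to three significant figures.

For a 2D rectangular well E = (h²/8m_n)·Σ n_i²/L_i² = (6.626×10^-34)²/(8·1.675×10^-27) · [1²/(23.1 fm)² + 4²/(23.1 fm)²].
Evaluating gives E = 1.04×10^-12 J.

E = 1.04×10^-12 J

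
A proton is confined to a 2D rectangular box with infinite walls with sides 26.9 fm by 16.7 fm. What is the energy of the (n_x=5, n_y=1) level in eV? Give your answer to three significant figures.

For a 2D rectangular well E = (h²/8m_p)·Σ n_i²/L_i² = (6.626×10^-34)²/(8·1.673×10^-27) · [5²/(26.9 fm)² + 1²/(16.7 fm)²].
Evaluating gives E = 1.251×10^-12 J = 7.81×10^6 eV.

E = 7.81×10^6 eV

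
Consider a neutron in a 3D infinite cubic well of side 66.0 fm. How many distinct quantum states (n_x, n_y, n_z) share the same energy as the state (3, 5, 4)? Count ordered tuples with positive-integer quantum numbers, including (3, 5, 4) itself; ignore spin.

The level has n_x² + n_y² + n_z² = 50. The ordered positive-integer solutions are (3, 4, 5), (3, 5, 4), (4, 3, 5), (4, 5, 3), (5, 3, 4), (5, 4, 3).
That gives 6 states.

degeneracy = 6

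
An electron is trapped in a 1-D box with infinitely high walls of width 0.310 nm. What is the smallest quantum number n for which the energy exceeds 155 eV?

E_1 = h²/(8m_eL²) = 6.269×10^-19 J = 3.913 eV.
Need n² > 155/3.913 = 39.61, i.e. n > 6.294.
The smallest integer satisfying this is n = 7.

n = 7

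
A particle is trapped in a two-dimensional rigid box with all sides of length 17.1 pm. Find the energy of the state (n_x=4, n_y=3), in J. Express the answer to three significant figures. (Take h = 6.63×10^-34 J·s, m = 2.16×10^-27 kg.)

For a 2D rectangular well E = (h²/8m)·Σ n_i²/L_i² = (6.63×10^-34)²/(8·2.16×10^-27) · [4²/(17.1 pm)² + 3²/(17.1 pm)²].
Evaluating gives E = 2.17×10^-18 J.

E = 2.17×10^-18 J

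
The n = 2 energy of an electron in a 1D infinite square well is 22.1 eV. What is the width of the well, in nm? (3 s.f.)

From E_n = n²h²/(8m_eL²), L = n·h/√(8m_eE_n).
E_2 = 22.1 eV = 3.540×10^-18 J, so L = 2·6.626×10^-34/√(8·9.109×10^-31·3.540×10^-18) = 2.61×10^-10 m = 0.261 nm.

L = 0.261 nm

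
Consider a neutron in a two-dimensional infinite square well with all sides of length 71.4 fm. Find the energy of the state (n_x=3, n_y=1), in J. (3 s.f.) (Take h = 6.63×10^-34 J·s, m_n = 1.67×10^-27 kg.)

For a 2D rectangular well E = (h²/8m_n)·Σ n_i²/L_i² = (6.63×10^-34)²/(8·1.67×10^-27) · [3²/(71.4 fm)² + 1²/(71.4 fm)²].
Evaluating gives E = 6.45×10^-14 J.

E = 6.45×10^-14 J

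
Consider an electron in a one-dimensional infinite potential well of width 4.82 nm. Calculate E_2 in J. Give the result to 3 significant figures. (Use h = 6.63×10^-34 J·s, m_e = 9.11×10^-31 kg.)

E_2 = 1.04×10^-20 J

For an infinite well E_n = n²h²/(8m_eL²), so E_1 = h²/(8m_eL²) = (6.63×10^-34)²/(8·9.11×10^-31·(4.82×10^-9 m)²) = 2.596×10^-21 J.
Then E_2 = 2²·E_1 = 4·2.596×10^-21 J = 1.04×10^-20 J.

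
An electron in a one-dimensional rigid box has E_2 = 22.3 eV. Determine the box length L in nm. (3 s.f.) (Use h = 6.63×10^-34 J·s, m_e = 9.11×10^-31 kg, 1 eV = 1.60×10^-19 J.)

From E_n = n²h²/(8m_eL²), L = n·h/√(8m_eE_n).
E_2 = 22.3 eV = 3.568×10^-18 J, so L = 2·6.63×10^-34/√(8·9.11×10^-31·3.568×10^-18) = 2.60×10^-10 m = 0.260 nm.

L = 0.260 nm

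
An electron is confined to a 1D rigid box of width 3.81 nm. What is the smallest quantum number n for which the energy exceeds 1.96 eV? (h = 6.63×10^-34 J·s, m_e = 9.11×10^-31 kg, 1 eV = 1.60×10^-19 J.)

n = 9

E_1 = h²/(8m_eL²) = 4.155×10^-21 J = 0.02597 eV.
Need n² > 1.96/0.02597 = 75.47, i.e. n > 8.687.
The smallest integer satisfying this is n = 9.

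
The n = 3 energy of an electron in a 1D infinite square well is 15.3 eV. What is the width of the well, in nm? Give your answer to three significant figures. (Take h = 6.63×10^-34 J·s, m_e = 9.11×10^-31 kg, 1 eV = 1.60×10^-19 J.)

From E_n = n²h²/(8m_eL²), L = n·h/√(8m_eE_n).
E_3 = 15.3 eV = 2.448×10^-18 J, so L = 3·6.63×10^-34/√(8·9.11×10^-31·2.448×10^-18) = 4.71×10^-10 m = 0.471 nm.

L = 0.471 nm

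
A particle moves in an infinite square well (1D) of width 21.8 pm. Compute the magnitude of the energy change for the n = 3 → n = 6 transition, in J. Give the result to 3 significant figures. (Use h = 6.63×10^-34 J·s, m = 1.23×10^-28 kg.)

|ΔE| = 2.54×10^-17 J

E_1 = h²/(8mL²) = 9.400×10^-19 J.
|ΔE| = |3² − 6²|·E_1 = 27·9.400×10^-19 J = 2.54×10^-17 J.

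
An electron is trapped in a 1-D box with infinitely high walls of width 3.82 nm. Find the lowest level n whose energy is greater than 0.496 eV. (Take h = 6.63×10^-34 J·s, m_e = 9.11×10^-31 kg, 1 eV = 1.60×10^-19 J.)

n = 5

E_1 = h²/(8m_eL²) = 4.133×10^-21 J = 0.02583 eV.
Need n² > 0.496/0.02583 = 19.20, i.e. n > 4.382.
The smallest integer satisfying this is n = 5.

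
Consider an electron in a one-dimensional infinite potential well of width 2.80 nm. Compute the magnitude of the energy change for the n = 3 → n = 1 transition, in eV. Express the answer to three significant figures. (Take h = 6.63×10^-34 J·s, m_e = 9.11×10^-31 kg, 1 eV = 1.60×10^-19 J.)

|ΔE| = 0.385 eV

E_1 = h²/(8m_eL²) = 7.693×10^-21 J.
|ΔE| = |3² − 1²|·E_1 = 8·7.693×10^-21 J = 6.154×10^-20 J = 0.385 eV.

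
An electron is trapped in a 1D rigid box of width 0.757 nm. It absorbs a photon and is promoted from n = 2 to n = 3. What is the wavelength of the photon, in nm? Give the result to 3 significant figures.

λ = 378 nm

E_1 = h²/(8m_eL²) = 1.051×10^-19 J, so ΔE = (3² − 2²)E_1 = 5.255×10^-19 J.
λ = hc/ΔE = (6.626×10^-34·2.998×10^8)/5.255×10^-19 = 3.78×10^-7 m = 378 nm.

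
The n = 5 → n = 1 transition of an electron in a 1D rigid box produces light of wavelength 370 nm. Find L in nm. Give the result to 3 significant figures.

The photon carries ΔE = hc/λ = 6.626×10^-34·2.998×10^8/3.70×10^-7 m = 5.369×10^-19 J.
Since ΔE = (5² − 1²)E_1, E_1 = 2.237×10^-20 J, and L = h/√(8m_eE_1) = 1.64×10^-9 m = 1.64 nm.

L = 1.64 nm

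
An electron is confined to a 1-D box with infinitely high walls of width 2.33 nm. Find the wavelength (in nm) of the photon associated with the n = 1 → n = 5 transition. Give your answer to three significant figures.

λ = 746 nm

E_1 = h²/(8m_eL²) = 1.110×10^-20 J, so ΔE = (5² − 1²)E_1 = 2.664×10^-19 J.
λ = hc/ΔE = (6.626×10^-34·2.998×10^8)/2.664×10^-19 = 7.46×10^-7 m = 746 nm.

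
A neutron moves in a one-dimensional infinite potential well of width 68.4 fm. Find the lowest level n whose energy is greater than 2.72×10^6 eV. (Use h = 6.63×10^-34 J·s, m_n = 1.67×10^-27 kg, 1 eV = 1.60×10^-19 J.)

E_1 = h²/(8m_nL²) = 7.032×10^-15 J = 4.395×10^4 eV.
Need n² > 2.72×10^6/4.395×10^4 = 61.89, i.e. n > 7.867.
The smallest integer satisfying this is n = 8.

n = 8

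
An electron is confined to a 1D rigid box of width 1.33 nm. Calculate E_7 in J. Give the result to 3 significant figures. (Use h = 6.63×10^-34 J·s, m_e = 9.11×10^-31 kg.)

For an infinite well E_n = n²h²/(8m_eL²), so E_1 = h²/(8m_eL²) = (6.63×10^-34)²/(8·9.11×10^-31·(1.33×10^-9 m)²) = 3.410×10^-20 J.
Then E_7 = 7²·E_1 = 49·3.410×10^-20 J = 1.67×10^-18 J.

E_7 = 1.67×10^-18 J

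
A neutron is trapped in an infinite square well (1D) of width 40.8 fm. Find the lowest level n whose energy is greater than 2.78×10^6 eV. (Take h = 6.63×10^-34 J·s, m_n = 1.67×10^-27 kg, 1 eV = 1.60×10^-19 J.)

n = 5

E_1 = h²/(8m_nL²) = 1.977×10^-14 J = 1.236×10^5 eV.
Need n² > 2.78×10^6/1.236×10^5 = 22.49, i.e. n > 4.742.
The smallest integer satisfying this is n = 5.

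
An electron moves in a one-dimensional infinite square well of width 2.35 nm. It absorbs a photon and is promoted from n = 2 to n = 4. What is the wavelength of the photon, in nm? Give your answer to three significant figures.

λ = 1.52×10^3 nm

E_1 = h²/(8m_eL²) = 1.091×10^-20 J, so ΔE = (4² − 2²)E_1 = 1.309×10^-19 J.
λ = hc/ΔE = (6.626×10^-34·2.998×10^8)/1.309×10^-19 = 1.52×10^-6 m = 1.52×10^3 nm.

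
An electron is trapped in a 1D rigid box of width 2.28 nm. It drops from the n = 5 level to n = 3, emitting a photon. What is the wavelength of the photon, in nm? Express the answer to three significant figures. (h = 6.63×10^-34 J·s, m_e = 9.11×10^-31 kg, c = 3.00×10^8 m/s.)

E_1 = h²/(8m_eL²) = 1.160×10^-20 J, so ΔE = (5² − 3²)E_1 = 1.856×10^-19 J.
λ = hc/ΔE = (6.63×10^-34·3.00×10^8)/1.856×10^-19 = 1.07×10^-6 m = 1.07×10^3 nm.

λ = 1.07×10^3 nm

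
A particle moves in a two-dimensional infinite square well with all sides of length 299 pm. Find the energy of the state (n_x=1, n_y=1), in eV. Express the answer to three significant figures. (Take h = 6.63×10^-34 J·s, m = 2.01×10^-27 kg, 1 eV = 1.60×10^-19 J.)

E = 0.00382 eV

For a 2D rectangular well E = (h²/8m)·Σ n_i²/L_i² = (6.63×10^-34)²/(8·2.01×10^-27) · [1²/(299 pm)² + 1²/(299 pm)²].
Evaluating gives E = 6.115×10^-22 J = 0.00382 eV.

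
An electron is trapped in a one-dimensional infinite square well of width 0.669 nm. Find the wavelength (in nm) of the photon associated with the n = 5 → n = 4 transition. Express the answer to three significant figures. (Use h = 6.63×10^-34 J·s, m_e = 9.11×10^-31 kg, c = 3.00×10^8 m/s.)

λ = 164 nm

E_1 = h²/(8m_eL²) = 1.348×10^-19 J, so ΔE = (5² − 4²)E_1 = 1.213×10^-18 J.
λ = hc/ΔE = (6.63×10^-34·3.00×10^8)/1.213×10^-18 = 1.64×10^-7 m = 164 nm.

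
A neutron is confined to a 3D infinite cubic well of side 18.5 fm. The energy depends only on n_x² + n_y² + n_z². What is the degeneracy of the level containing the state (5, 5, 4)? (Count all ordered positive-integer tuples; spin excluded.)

degeneracy = 12

The level has n_x² + n_y² + n_z² = 66. The ordered positive-integer solutions are (1, 1, 8), (1, 4, 7), (1, 7, 4), (1, 8, 1), (4, 1, 7), (4, 5, 5), (4, 7, 1), (5, 4, 5), (5, 5, 4), (7, 1, 4), (7, 4, 1), (8, 1, 1).
That gives 12 states.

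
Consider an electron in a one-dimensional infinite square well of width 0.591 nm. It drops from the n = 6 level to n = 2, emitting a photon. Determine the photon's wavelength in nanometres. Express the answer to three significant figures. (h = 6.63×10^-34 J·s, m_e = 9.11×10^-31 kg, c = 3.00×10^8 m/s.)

E_1 = h²/(8m_eL²) = 1.727×10^-19 J, so ΔE = (6² − 2²)E_1 = 5.526×10^-18 J.
λ = hc/ΔE = (6.63×10^-34·3.00×10^8)/5.526×10^-18 = 3.60×10^-8 m = 36.0 nm.

λ = 36.0 nm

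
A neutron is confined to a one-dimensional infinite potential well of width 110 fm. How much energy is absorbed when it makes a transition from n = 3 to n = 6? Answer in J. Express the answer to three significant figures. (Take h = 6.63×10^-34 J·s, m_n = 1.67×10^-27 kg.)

|ΔE| = 7.34×10^-14 J

E_1 = h²/(8m_nL²) = 2.719×10^-15 J.
|ΔE| = |3² − 6²|·E_1 = 27·2.719×10^-15 J = 7.34×10^-14 J.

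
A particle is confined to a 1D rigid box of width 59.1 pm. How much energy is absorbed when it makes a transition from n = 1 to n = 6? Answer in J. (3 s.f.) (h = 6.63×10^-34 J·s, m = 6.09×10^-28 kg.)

|ΔE| = 9.04×10^-19 J

E_1 = h²/(8mL²) = 2.583×10^-20 J.
|ΔE| = |1² − 6²|·E_1 = 35·2.583×10^-20 J = 9.04×10^-19 J.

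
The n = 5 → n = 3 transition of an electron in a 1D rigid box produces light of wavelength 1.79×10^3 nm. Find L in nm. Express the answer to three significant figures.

L = 2.95 nm

The photon carries ΔE = hc/λ = 6.626×10^-34·2.998×10^8/1.79×10^-6 m = 1.110×10^-19 J.
Since ΔE = (5² − 3²)E_1, E_1 = 6.938×10^-21 J, and L = h/√(8m_eE_1) = 2.95×10^-9 m = 2.95 nm.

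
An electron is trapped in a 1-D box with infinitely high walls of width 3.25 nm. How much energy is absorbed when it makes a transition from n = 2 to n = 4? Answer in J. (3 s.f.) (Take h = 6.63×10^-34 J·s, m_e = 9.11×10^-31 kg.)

E_1 = h²/(8m_eL²) = 5.710×10^-21 J.
|ΔE| = |2² − 4²|·E_1 = 12·5.710×10^-21 J = 6.85×10^-20 J.

|ΔE| = 6.85×10^-20 J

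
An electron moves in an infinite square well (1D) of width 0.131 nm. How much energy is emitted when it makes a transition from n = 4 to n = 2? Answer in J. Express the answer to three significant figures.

|ΔE| = 4.21×10^-17 J

E_1 = h²/(8m_eL²) = 3.511×10^-18 J.
|ΔE| = |4² − 2²|·E_1 = 12·3.511×10^-18 J = 4.21×10^-17 J.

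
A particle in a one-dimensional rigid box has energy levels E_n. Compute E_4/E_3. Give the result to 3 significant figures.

E_n ∝ n², so E_4/E_3 = 4²/3² = 16/9 = 1.78.

1.78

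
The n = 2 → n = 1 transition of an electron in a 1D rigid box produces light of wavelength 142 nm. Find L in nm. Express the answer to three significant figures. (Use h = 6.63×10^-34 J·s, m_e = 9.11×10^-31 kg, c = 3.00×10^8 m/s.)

The photon carries ΔE = hc/λ = 6.63×10^-34·3.00×10^8/1.42×10^-7 m = 1.401×10^-18 J.
Since ΔE = (2² − 1²)E_1, E_1 = 4.670×10^-19 J, and L = h/√(8m_eE_1) = 3.59×10^-10 m = 0.359 nm.

L = 0.359 nm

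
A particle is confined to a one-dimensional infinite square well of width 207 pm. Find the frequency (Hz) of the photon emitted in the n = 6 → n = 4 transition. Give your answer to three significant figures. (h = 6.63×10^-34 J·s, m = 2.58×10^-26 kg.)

E_1 = h²/(8mL²) = 4.970×10^-23 J and ΔE = (6² − 4²)E_1 = 9.940×10^-22 J.
f = ΔE/h = 9.940×10^-22/6.63×10^-34 = 1.50×10^12 Hz.

f = 1.50×10^12 Hz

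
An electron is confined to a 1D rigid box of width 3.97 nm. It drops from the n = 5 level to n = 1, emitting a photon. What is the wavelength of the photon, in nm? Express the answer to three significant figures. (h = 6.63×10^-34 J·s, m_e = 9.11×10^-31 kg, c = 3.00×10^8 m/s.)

λ = 2.17×10^3 nm

E_1 = h²/(8m_eL²) = 3.827×10^-21 J, so ΔE = (5² − 1²)E_1 = 9.185×10^-20 J.
λ = hc/ΔE = (6.63×10^-34·3.00×10^8)/9.185×10^-20 = 2.17×10^-6 m = 2.17×10^3 nm.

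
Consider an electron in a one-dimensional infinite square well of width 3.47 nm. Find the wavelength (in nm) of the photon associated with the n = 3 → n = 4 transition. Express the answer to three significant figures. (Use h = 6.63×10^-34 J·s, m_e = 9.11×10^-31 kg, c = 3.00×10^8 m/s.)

λ = 5.67×10^3 nm

E_1 = h²/(8m_eL²) = 5.009×10^-21 J, so ΔE = (4² − 3²)E_1 = 3.506×10^-20 J.
λ = hc/ΔE = (6.63×10^-34·3.00×10^8)/3.506×10^-20 = 5.67×10^-6 m = 5.67×10^3 nm.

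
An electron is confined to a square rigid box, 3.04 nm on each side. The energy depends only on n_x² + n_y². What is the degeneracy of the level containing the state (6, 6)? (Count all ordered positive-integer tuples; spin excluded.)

The level has n_x² + n_y² = 72. The ordered positive-integer solutions are (6, 6).
That gives 1 state.

degeneracy = 1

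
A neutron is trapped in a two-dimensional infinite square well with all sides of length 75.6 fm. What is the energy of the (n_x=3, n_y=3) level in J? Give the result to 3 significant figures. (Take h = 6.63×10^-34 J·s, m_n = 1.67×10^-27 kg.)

For a 2D rectangular well E = (h²/8m_n)·Σ n_i²/L_i² = (6.63×10^-34)²/(8·1.67×10^-27) · [3²/(75.6 fm)² + 3²/(75.6 fm)²].
Evaluating gives E = 1.04×10^-13 J.

E = 1.04×10^-13 J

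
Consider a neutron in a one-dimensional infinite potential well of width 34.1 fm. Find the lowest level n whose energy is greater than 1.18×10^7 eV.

E_1 = h²/(8m_nL²) = 2.818×10^-14 J = 1.759×10^5 eV.
Need n² > 1.18×10^7/1.759×10^5 = 67.08, i.e. n > 8.190.
The smallest integer satisfying this is n = 9.

n = 9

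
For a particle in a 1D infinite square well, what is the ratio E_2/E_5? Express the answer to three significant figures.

0.160

E_n ∝ n², so E_2/E_5 = 2²/5² = 4/25 = 0.160.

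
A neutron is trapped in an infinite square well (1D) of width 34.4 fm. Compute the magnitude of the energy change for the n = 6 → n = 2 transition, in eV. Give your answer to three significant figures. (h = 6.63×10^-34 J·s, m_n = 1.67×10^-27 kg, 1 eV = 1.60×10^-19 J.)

E_1 = h²/(8m_nL²) = 2.780×10^-14 J.
|ΔE| = |6² − 2²|·E_1 = 32·2.780×10^-14 J = 8.896×10^-13 J = 5.56×10^6 eV.

|ΔE| = 5.56×10^6 eV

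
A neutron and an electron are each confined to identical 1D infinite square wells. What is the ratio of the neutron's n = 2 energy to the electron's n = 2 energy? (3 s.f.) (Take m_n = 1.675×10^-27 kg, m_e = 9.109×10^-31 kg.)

E_n ∝ 1/m at fixed n and L, so the ratio is m_e/m_n = 9.109×10^-31/1.675×10^-27 = 5.44×10^-4.

5.44×10^-4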